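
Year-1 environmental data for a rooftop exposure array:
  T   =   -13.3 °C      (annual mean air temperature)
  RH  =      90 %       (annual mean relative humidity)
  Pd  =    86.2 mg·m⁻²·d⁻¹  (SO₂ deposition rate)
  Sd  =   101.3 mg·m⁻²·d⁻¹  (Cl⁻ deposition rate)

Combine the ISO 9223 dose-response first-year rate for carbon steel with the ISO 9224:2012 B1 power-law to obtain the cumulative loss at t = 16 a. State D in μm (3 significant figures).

D(16) = 101 μm

carbon steel: temperature factor f = +0.150·(-23.3) = -3.4950
  SO₂ term: 1.77·86.2^0.52·exp(0.02·90-3.4950) = 3.298
  Cl⁻ term: 0.102·101.3^0.62·exp(0.033·90+0.04·-13.3) = 20.46
  r_corr = 3.298 + 20.46 = 23.76 μm/a
Power-law: D(16) = r_corr · 16^0.523
  D(16) = 23.76 × 16^0.523 = 23.76 × 4.263 = 101.3 μm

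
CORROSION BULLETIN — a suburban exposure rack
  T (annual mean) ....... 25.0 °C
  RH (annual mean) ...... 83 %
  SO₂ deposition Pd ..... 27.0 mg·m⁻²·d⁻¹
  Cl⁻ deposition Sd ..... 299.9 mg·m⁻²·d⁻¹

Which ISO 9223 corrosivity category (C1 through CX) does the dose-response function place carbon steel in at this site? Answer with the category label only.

C5

carbon steel: f(T) = -0.054·(T−10) [T>10 °C] = -0.8100
  SO₂ term: 1.77·27.0^0.52·exp(0.02·83-0.8100) = 22.98
  Sd branch = 0.102·Sd^0.62·e^(0.033·RH+0.04·T) = 147.3 μm/a
  r_corr = 22.98 + 147.3 = 170.3 μm/a
ISO 9223 Table 2 (carbon steel): 80 < 170 ≤ 200 μm/a ⇒ C5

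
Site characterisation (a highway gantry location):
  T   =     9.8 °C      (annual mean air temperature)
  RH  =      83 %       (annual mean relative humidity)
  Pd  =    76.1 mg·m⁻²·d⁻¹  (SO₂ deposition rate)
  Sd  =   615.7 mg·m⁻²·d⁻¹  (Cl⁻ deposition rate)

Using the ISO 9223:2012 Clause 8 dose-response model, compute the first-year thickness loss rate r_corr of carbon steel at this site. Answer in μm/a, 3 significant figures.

carbon steel: T≤10 °C ⇒ hinge +0.150·(9.8−10) = -0.0300
  SO₂ term: 1.77·76.1^0.52·exp(0.02·83-0.0300) = 85.94
  Cl⁻ term: 0.102·615.7^0.62·exp(0.033·83+0.04·9.8) = 125.3
  sum: 85.94 + 125.3 → r_corr = 211.2 μm/a

r_corr = 211 μm/a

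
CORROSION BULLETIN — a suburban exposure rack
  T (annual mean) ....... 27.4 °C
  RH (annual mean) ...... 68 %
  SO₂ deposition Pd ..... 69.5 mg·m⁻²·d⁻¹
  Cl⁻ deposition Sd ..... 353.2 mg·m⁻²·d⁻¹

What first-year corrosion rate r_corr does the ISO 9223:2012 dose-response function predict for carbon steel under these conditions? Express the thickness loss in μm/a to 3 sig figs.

r_corr = 134 μm/a

carbon steel: f(T) = -0.054·(T−10) [T>10 °C] = -0.9396
  Pd branch = 1.77·Pd^0.52·e^(0.02·RH+f) = 24.46 μm/a
  Cl⁻ term: 0.102·353.2^0.62·exp(0.033·68+0.04·27.4) = 109.4
  sum: 24.46 + 109.4 → r_corr = 133.8 μm/a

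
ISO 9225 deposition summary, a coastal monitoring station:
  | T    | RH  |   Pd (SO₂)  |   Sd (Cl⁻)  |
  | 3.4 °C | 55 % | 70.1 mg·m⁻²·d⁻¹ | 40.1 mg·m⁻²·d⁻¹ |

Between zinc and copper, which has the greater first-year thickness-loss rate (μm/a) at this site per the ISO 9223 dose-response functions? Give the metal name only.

zinc: T≤10 °C ⇒ hinge +0.038·(3.4−10) = -0.2508
  sulphur-dioxide contribution → 0.8176 μm/a
  chloride contribution → 0.2975 μm/a
  total first-year rate 1.115 μm/a
copper: temperature factor f = +0.126·(-6.6) = -0.8316
  sulphur-dioxide contribution → 0.1788 μm/a
  chloride contribution → 0.2376 μm/a
  ⇒ r_corr(copper) = 0.4164 μm/a
Ordering by μm/a: zinc (1.12) > copper (0.416)

zinc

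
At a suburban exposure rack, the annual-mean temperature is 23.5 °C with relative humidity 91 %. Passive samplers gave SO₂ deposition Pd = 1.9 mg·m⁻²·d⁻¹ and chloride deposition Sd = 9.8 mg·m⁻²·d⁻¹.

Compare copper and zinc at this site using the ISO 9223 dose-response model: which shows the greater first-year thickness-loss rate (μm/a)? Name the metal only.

copper: T>10 °C ⇒ hinge -0.080·(23.5−10) = -1.0800
  sulphur-dioxide contribution → 0.4565 μm/a
  chloride contribution → 1.589 μm/a
  ⇒ r_corr(copper) = 2.046 μm/a
zinc: f(T) = -0.071·(T−10) [T>10 °C] = -0.9585
  sulphur-dioxide contribution → 0.4314 μm/a
  chloride contribution → 0.9811 μm/a
  total first-year rate 1.413 μm/a
Ordering by μm/a: copper (2.05) > zinc (1.41)

copper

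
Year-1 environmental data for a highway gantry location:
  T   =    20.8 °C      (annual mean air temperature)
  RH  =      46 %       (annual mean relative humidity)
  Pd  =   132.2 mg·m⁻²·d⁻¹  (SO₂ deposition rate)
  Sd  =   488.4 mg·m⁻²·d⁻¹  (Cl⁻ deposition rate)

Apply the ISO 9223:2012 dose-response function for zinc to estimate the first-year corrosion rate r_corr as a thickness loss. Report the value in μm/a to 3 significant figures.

zinc: T>10 °C ⇒ hinge -0.071·(20.8−10) = -0.7668
  Pd branch = 0.0129·Pd^0.44·e^(0.046·RH+f) = 0.4265 μm/a
  Sd branch = 0.0175·Sd^0.57·e^(0.008·RH+0.085·T) = 5.05 μm/a
  r_corr = 0.4265 + 5.05 = 5.476 μm/a

r_corr = 5.48 μm/a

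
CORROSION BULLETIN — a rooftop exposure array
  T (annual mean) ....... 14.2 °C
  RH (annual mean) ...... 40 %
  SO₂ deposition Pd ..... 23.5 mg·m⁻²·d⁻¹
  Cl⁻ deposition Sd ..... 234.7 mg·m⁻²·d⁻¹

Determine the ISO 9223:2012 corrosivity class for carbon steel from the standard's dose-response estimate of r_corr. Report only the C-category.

carbon steel: temperature factor f = -0.054·(4.2) = -0.2268
  SO₂ term: 1.77·23.5^0.52·exp(0.02·40-0.2268) = 16.21
  Sd branch = 0.102·Sd^0.62·e^(0.033·RH+0.04·T) = 19.87 μm/a
  sum: 16.21 + 19.87 → r_corr = 36.09 μm/a
Category bounds: 25…50 μm/a bracket r_corr ⇒ C3

C3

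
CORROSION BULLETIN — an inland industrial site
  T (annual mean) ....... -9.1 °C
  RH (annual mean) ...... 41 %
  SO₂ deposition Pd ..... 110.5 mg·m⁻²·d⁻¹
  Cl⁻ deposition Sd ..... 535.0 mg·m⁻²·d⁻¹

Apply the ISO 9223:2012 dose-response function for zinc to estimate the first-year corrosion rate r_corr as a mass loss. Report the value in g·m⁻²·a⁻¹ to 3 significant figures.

zinc: f(T) = +0.038·(T−10) [T≤10 °C] = -0.7258
  sulphur-dioxide contribution → 0.3262 μm/a
  chloride contribution → 0.4025 μm/a
  total first-year rate 0.7287 μm/a
Convert to mass loss: 0.7287 μm/a × 7.14 g/cm³ = 5.203 g·m⁻²·a⁻¹

r_corr = 5.20 g·m⁻²·a⁻¹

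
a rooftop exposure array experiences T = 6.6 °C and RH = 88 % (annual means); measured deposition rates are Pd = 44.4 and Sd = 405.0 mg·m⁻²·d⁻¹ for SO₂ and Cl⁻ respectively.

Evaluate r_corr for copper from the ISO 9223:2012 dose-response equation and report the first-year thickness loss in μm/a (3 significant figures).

r_corr = 3.37 μm/a

copper: temperature factor f = +0.126·(-3.4) = -0.4284
  SO₂ term: 0.0053·44.4^0.26·exp(0.059·88-0.4284) = 1.665
  Cl⁻ term: 0.01025·405.0^0.27·exp(0.036·88+0.049·6.6) = 1.702
  r_corr = 1.665 + 1.702 = 3.367 μm/a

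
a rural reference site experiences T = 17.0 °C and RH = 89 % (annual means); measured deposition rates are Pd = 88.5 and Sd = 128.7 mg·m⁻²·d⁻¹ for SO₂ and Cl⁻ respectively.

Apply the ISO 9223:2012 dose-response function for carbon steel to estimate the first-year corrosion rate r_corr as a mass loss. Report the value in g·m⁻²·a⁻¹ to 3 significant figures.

carbon steel: f(T) = -0.054·(T−10) [T>10 °C] = -0.3780
  SO₂ term: 1.77·88.5^0.52·exp(0.02·89-0.3780) = 74.01
  Cl⁻ term: 0.102·128.7^0.62·exp(0.033·89+0.04·17.0) = 77.16
  sum: 74.01 + 77.16 → r_corr = 151.2 μm/a
Convert to mass loss: 151.2 μm/a × 7.85 g/cm³ = 1187 g·m⁻²·a⁻¹

r_corr = 1.19e+03 g·m⁻²·a⁻¹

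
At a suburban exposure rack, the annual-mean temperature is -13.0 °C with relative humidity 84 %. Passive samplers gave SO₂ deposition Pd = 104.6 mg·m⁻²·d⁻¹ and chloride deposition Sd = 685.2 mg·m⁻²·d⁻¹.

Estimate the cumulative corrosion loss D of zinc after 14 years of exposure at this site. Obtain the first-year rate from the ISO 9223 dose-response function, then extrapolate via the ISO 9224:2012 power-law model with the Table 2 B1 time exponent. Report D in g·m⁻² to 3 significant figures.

zinc: temperature factor f = +0.038·(-23.0) = -0.8740
  sulphur-dioxide contribution → 1.985 μm/a
  chloride contribution → 0.4693 μm/a
  total first-year rate 2.454 μm/a
Power-law: D(14) = r_corr · 14^0.813
  D(14) = 2.454 × 14^0.813 = 2.454 × 8.547 = 20.97 μm
  Mass loss = 20.97 μm × 7.14 g/cm³ = 149.8 g·m⁻²

D(14) = 150 g·m⁻²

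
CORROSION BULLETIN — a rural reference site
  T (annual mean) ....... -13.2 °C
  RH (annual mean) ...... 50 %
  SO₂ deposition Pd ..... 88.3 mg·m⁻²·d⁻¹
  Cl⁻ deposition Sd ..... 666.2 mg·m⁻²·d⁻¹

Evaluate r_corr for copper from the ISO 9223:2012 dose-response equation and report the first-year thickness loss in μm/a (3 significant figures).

r_corr = 0.205 μm/a

copper: f(T) = +0.126·(T−10) [T≤10 °C] = -2.9232
  Pd branch = 0.0053·Pd^0.26·e^(0.059·RH+f) = 0.01745 μm/a
  Sd branch = 0.01025·Sd^0.27·e^(0.036·RH+0.049·T) = 0.1879 μm/a
  sum: 0.01745 + 0.1879 → r_corr = 0.2054 μm/a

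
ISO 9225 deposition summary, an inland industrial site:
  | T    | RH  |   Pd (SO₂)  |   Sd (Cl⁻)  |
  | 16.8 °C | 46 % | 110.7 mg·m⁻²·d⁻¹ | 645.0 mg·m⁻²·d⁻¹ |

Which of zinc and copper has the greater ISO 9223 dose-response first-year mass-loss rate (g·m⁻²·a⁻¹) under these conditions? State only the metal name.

zinc: T>10 °C ⇒ hinge -0.071·(16.8−10) = -0.4828
  Pd branch = 0.0129·Pd^0.44·e^(0.046·RH+f) = 0.524 μm/a
  Sd branch = 0.0175·Sd^0.57·e^(0.008·RH+0.085·T) = 4.212 μm/a
  sum: 0.524 + 4.212 → r_corr = 4.736 μm/a
  mass loss = 4.736 μm/a × 7.14 g/cm³ = 33.81 g·m⁻²·a⁻¹
copper: T>10 °C ⇒ hinge -0.080·(16.8−10) = -0.5440
  Pd branch = 0.0053·Pd^0.26·e^(0.059·RH+f) = 0.1578 μm/a
  Sd branch = 0.01025·Sd^0.27·e^(0.036·RH+0.049·T) = 0.7015 μm/a
  sum: 0.1578 + 0.7015 → r_corr = 0.8593 μm/a
  mass loss = 0.8593 μm/a × 8.96 g/cm³ = 7.699 g·m⁻²·a⁻¹
Ordering by g·m⁻²·a⁻¹: zinc (33.8) > copper (7.7)

zinc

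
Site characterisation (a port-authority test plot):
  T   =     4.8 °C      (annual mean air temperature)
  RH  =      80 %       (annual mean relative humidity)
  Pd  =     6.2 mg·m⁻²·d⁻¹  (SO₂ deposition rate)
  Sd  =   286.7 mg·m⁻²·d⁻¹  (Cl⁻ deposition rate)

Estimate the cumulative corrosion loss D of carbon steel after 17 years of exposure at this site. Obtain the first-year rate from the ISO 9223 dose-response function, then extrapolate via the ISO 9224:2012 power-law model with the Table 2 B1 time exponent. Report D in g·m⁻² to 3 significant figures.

D(17) = 2.36e+03 g·m⁻²

carbon steel: temperature factor f = +0.150·(-5.2) = -0.7800
  sulphur-dioxide contribution → 10.38 μm/a
  chloride contribution → 57.83 μm/a
  total first-year rate 68.21 μm/a
Power-law: D(17) = r_corr · 17^0.523
  D(17) = 68.21 × 17^0.523 = 68.21 × 4.401 = 300.2 μm
  Mass loss = 300.2 μm × 7.85 g/cm³ = 2356 g·m⁻²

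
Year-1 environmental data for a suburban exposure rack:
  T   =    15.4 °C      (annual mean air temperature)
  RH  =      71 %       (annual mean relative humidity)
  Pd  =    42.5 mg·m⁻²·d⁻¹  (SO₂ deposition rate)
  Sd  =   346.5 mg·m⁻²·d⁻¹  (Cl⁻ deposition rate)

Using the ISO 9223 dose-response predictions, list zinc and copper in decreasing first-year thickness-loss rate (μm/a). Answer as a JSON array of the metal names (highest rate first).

["zinc", "copper"]

zinc: T>10 °C ⇒ hinge -0.071·(15.4−10) = -0.3834
  sulphur-dioxide contribution → 1.199 μm/a
  chloride contribution → 3.205 μm/a
  total first-year rate 4.405 μm/a
copper: temperature factor f = -0.080·(5.4) = -0.4320
  sulphur-dioxide contribution → 0.6016 μm/a
  chloride contribution → 1.362 μm/a
  total first-year rate 1.964 μm/a
Ordering by μm/a: zinc (4.4) > copper (1.96)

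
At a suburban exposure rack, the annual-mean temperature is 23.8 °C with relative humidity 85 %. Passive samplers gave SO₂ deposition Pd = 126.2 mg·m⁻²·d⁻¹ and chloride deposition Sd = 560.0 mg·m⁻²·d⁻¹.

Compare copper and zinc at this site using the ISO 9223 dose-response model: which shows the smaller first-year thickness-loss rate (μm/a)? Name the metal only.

copper

copper: T>10 °C ⇒ hinge -0.080·(23.8−10) = -1.1040
  Pd branch = 0.0053·Pd^0.26·e^(0.059·RH+f) = 0.9313 μm/a
  Cl⁻ term: 0.01025·560.0^0.27·exp(0.036·85+0.049·23.8) = 3.874
  sum: 0.9313 + 3.874 → r_corr = 4.805 μm/a
zinc: f(T) = -0.071·(T−10) [T>10 °C] = -0.9798
  Pd branch = 0.0129·Pd^0.44·e^(0.046·RH+f) = 2.031 μm/a
  Cl⁻ term: 0.0175·560.0^0.57·exp(0.008·85+0.085·23.8) = 9.625
  sum: 2.031 + 9.625 → r_corr = 11.66 μm/a
Ordering by μm/a: zinc (11.7) > copper (4.81)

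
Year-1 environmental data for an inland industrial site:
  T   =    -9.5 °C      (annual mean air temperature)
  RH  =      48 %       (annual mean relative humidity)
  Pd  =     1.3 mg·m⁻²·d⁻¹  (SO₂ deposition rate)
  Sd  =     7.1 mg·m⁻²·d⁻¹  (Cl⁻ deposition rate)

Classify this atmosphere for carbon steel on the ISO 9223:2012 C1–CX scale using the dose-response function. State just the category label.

carbon steel: T≤10 °C ⇒ hinge +0.150·(-9.5−10) = -2.9250
  Pd branch = 1.77·Pd^0.52·e^(0.02·RH+f) = 0.2843 μm/a
  Cl⁻ term: 0.102·7.1^0.62·exp(0.033·48+0.04·-9.5) = 1.146
  sum: 0.2843 + 1.146 → r_corr = 1.431 μm/a
1.43 μm/a falls in (1.3, 25] for carbon steel → category C2

C2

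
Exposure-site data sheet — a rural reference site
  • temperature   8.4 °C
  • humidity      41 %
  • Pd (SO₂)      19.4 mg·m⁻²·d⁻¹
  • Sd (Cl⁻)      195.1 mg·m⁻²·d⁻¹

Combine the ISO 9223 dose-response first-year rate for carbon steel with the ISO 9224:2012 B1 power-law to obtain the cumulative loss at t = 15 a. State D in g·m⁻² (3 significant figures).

carbon steel: temperature factor f = +0.150·(-1.6) = -0.2400
  sulphur-dioxide contribution → 14.77 μm/a
  chloride contribution → 14.52 μm/a
  ⇒ r_corr(carbon steel) = 29.3 μm/a
Power-law: D(15) = r_corr · 15^0.523
  D(15) = 29.3 × 15^0.523 = 29.3 × 4.122 = 120.8 μm
  Mass loss = 120.8 μm × 7.85 g/cm³ = 948 g·m⁻²

D(15) = 948 g·m⁻²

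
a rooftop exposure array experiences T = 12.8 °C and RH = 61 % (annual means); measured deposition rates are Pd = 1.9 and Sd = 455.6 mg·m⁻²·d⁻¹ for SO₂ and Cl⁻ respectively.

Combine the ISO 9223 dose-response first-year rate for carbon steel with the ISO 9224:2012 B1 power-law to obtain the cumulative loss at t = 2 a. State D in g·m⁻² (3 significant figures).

carbon steel: T>10 °C ⇒ hinge -0.054·(12.8−10) = -0.1512
  SO₂ term: 1.77·1.9^0.52·exp(0.02·61-0.1512) = 7.196
  Sd branch = 0.102·Sd^0.62·e^(0.033·RH+0.04·T) = 56.69 μm/a
  r_corr = 7.196 + 56.69 = 63.89 μm/a
Power-law: D(2) = r_corr · 2^0.523
  D(2) = 63.89 × 2^0.523 = 63.89 × 1.437 = 91.8 μm
  Mass loss = 91.8 μm × 7.85 g/cm³ = 720.6 g·m⁻²

D(2) = 721 g·m⁻²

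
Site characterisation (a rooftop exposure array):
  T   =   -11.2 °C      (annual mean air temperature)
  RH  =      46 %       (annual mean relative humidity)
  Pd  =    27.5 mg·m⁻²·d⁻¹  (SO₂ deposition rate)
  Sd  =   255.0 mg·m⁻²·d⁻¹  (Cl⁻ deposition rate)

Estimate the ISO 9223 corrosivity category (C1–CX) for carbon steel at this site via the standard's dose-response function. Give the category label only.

C2

carbon steel: f(T) = +0.150·(T−10) [T≤10 °C] = -3.1800
  sulphur-dioxide contribution → 1.035 μm/a
  chloride contribution → 9.233 μm/a
  total first-year rate 10.27 μm/a
ISO 9223 Table 2 (carbon steel): 1.3 < 10.3 ≤ 25 μm/a ⇒ C2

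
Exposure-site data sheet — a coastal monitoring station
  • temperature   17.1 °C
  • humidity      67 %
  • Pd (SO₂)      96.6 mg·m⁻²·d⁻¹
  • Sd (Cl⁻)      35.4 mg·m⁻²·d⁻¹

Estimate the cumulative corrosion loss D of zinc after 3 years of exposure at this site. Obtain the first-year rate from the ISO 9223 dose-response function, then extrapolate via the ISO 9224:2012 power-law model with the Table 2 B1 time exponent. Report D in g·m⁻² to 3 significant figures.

zinc: T>10 °C ⇒ hinge -0.071·(17.1−10) = -0.5041
  sulphur-dioxide contribution → 1.269 μm/a
  chloride contribution → 0.9772 μm/a
  total first-year rate 2.246 μm/a
ISO 9224: D(t) = r_corr · t^b with b = 0.813 (zinc, B1)
  D(3) = 2.246 × 3^0.813 = 2.246 × 2.443 = 5.488 μm
  Mass loss = 5.488 μm × 7.14 g/cm³ = 39.18 g·m⁻²

D(3) = 39.2 g·m⁻²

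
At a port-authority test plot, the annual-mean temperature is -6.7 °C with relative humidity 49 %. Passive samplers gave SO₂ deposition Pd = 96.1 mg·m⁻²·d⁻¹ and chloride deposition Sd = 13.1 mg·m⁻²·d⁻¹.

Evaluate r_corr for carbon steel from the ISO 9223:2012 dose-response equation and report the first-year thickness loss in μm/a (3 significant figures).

r_corr = 6.07 μm/a

carbon steel: f(T) = +0.150·(T−10) [T≤10 °C] = -2.5050
  Pd branch = 1.77·Pd^0.52·e^(0.02·RH+f) = 4.137 μm/a
  Sd branch = 0.102·Sd^0.62·e^(0.033·RH+0.04·T) = 1.937 μm/a
  sum: 4.137 + 1.937 → r_corr = 6.074 μm/a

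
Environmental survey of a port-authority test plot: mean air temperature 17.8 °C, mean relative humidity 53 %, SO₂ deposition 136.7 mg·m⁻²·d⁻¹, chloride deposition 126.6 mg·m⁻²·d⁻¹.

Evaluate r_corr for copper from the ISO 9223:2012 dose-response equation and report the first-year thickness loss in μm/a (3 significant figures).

copper: T>10 °C ⇒ hinge -0.080·(17.8−10) = -0.6240
  sulphur-dioxide contribution → 0.2326 μm/a
  chloride contribution → 0.6107 μm/a
  total first-year rate 0.8433 μm/a

r_corr = 0.843 μm/a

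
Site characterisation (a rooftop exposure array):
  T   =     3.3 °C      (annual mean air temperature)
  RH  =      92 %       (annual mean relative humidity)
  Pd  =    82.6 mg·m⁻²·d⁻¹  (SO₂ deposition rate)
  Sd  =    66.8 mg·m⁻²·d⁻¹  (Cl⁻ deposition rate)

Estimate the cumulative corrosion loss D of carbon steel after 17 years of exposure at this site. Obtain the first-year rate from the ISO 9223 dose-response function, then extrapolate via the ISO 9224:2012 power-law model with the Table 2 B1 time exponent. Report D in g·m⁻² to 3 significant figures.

carbon steel: temperature factor f = +0.150·(-6.7) = -1.0050
  sulphur-dioxide contribution → 40.5 μm/a
  chloride contribution → 32.79 μm/a
  ⇒ r_corr(carbon steel) = 73.29 μm/a
Power-law: D(17) = r_corr · 17^0.523
  D(17) = 73.29 × 17^0.523 = 73.29 × 4.401 = 322.5 μm
  Mass loss = 322.5 μm × 7.85 g/cm³ = 2532 g·m⁻²

D(17) = 2.53e+03 g·m⁻²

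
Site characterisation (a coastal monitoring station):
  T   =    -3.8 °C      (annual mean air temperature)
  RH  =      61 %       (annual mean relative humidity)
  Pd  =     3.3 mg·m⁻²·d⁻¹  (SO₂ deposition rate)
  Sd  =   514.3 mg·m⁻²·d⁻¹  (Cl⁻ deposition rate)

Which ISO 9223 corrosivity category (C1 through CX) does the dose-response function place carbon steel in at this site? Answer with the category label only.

C3

carbon steel: T≤10 °C ⇒ hinge +0.150·(-3.8−10) = -2.0700
  SO₂ term: 1.77·3.3^0.52·exp(0.02·61-2.0700) = 1.408
  Cl⁻ term: 0.102·514.3^0.62·exp(0.033·61+0.04·-3.8) = 31.46
  sum: 1.408 + 31.46 → r_corr = 32.87 μm/a
32.9 μm/a falls in (25, 50] for carbon steel → category C3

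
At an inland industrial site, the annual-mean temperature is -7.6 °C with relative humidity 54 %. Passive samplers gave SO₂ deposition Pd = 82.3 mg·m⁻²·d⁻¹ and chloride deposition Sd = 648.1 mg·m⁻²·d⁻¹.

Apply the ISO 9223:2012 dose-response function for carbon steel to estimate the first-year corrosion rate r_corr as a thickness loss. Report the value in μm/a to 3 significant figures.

r_corr = 28.4 μm/a

carbon steel: T≤10 °C ⇒ hinge +0.150·(-7.6−10) = -2.6400
  SO₂ term: 1.77·82.3^0.52·exp(0.02·54-2.6400) = 3.685
  Sd branch = 0.102·Sd^0.62·e^(0.033·RH+0.04·T) = 24.76 μm/a
  r_corr = 3.685 + 24.76 = 28.44 μm/a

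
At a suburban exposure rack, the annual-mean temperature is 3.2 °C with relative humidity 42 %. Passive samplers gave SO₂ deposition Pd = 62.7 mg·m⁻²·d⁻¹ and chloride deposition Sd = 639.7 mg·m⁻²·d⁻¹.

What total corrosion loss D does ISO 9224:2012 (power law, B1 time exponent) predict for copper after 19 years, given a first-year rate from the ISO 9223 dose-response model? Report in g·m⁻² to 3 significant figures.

D(19) = 24.9 g·m⁻²

copper: T≤10 °C ⇒ hinge +0.126·(3.2−10) = -0.8568
  Pd branch = 0.0053·Pd^0.26·e^(0.059·RH+f) = 0.07864 μm/a
  Cl⁻ term: 0.01025·639.7^0.27·exp(0.036·42+0.049·3.2) = 0.3112
  sum: 0.07864 + 0.3112 → r_corr = 0.3899 μm/a
Power-law: D(19) = r_corr · 19^0.667
  D(19) = 0.3899 × 19^0.667 = 0.3899 × 7.127 = 2.779 μm
  Mass loss = 2.779 μm × 8.96 g/cm³ = 24.9 g·m⁻²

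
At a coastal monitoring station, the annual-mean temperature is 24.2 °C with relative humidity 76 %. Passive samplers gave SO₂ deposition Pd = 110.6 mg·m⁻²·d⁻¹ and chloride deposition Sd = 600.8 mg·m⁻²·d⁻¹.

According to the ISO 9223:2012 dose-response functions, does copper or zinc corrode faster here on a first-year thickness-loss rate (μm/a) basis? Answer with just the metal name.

copper: T>10 °C ⇒ hinge -0.080·(24.2−10) = -1.1360
  SO₂ term: 0.0053·110.6^0.26·exp(0.059·76-1.1360) = 0.5125
  Cl⁻ term: 0.01025·600.8^0.27·exp(0.036·76+0.049·24.2) = 2.912
  sum: 0.5125 + 2.912 → r_corr = 3.425 μm/a
zinc: temperature factor f = -0.071·(14.2) = -1.0082
  Pd branch = 0.0129·Pd^0.44·e^(0.046·RH+f) = 1.231 μm/a
  Sd branch = 0.0175·Sd^0.57·e^(0.008·RH+0.085·T) = 9.645 μm/a
  r_corr = 1.231 + 9.645 = 10.88 μm/a
Ordering by μm/a: zinc (10.9) > copper (3.42)

zinc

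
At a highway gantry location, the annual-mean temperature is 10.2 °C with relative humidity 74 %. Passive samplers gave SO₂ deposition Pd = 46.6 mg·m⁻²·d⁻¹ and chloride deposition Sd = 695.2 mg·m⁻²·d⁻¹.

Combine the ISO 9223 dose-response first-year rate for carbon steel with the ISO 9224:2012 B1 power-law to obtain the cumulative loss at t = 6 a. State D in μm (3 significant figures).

D(6) = 405 μm

carbon steel: T>10 °C ⇒ hinge -0.054·(10.2−10) = -0.0108
  Pd branch = 1.77·Pd^0.52·e^(0.02·RH+f) = 56.7 μm/a
  Sd branch = 0.102·Sd^0.62·e^(0.033·RH+0.04·T) = 102 μm/a
  sum: 56.7 + 102 → r_corr = 158.7 μm/a
ISO 9224: D(t) = r_corr · t^b with b = 0.523 (carbon steel, B1)
  D(6) = 158.7 × 6^0.523 = 158.7 × 2.553 = 405 μm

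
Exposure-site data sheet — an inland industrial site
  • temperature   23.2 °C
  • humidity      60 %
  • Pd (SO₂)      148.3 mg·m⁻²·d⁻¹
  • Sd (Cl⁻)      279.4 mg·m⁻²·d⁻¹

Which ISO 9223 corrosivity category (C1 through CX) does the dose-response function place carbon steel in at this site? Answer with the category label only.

carbon steel: temperature factor f = -0.054·(13.2) = -0.7128
  SO₂ term: 1.77·148.3^0.52·exp(0.02·60-0.7128) = 38.78
  Sd branch = 0.102·Sd^0.62·e^(0.033·RH+0.04·T) = 61.4 μm/a
  sum: 38.78 + 61.4 → r_corr = 100.2 μm/a
ISO 9223 Table 2 (carbon steel): 80 < 100 ≤ 200 μm/a ⇒ C5

C5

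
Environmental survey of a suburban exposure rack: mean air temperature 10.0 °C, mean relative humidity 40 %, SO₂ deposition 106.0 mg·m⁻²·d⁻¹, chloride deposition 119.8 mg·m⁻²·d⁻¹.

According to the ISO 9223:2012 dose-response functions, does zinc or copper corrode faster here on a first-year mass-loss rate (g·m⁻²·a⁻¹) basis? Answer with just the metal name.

zinc: temperature factor f = +0.038·(0.0) = +0.0000
  SO₂ term: 0.0129·106.0^0.44·exp(0.046·40+0.0000) = 0.6322
  Sd branch = 0.0175·Sd^0.57·e^(0.008·RH+0.085·T) = 0.8627 μm/a
  sum: 0.6322 + 0.8627 → r_corr = 1.495 μm/a
  mass loss = 1.495 μm/a × 7.14 g/cm³ = 10.67 g·m⁻²·a⁻¹
copper: f(T) = +0.126·(T−10) [T≤10 °C] = +0.0000
  SO₂ term: 0.0053·106.0^0.26·exp(0.059·40+0.0000) = 0.1887
  Sd branch = 0.01025·Sd^0.27·e^(0.036·RH+0.049·T) = 0.2571 μm/a
  r_corr = 0.1887 + 0.2571 = 0.4458 μm/a
  mass loss = 0.4458 μm/a × 8.96 g/cm³ = 3.994 g·m⁻²·a⁻¹
Ordering by g·m⁻²·a⁻¹: zinc (10.7) > copper (3.99)

zinc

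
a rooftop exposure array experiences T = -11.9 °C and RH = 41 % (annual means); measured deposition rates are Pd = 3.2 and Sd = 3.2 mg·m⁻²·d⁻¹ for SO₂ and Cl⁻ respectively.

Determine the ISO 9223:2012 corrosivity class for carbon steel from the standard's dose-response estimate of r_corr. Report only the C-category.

C1

carbon steel: f(T) = +0.150·(T−10) [T≤10 °C] = -3.2850
  sulphur-dioxide contribution → 0.2755 μm/a
  chloride contribution → 0.5043 μm/a
  ⇒ r_corr(carbon steel) = 0.7798 μm/a
Category bounds: 0…1.3 μm/a bracket r_corr ⇒ C1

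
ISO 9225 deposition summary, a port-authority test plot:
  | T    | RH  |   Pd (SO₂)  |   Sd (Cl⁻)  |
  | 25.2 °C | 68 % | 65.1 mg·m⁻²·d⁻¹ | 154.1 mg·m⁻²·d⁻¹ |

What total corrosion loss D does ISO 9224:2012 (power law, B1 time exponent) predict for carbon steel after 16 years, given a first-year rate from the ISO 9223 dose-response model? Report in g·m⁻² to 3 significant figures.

carbon steel: f(T) = -0.054·(T−10) [T>10 °C] = -0.8208
  Pd branch = 1.77·Pd^0.52·e^(0.02·RH+f) = 26.62 μm/a
  Sd branch = 0.102·Sd^0.62·e^(0.033·RH+0.04·T) = 59.89 μm/a
  sum: 26.62 + 59.89 → r_corr = 86.51 μm/a
Power-law: D(16) = r_corr · 16^0.523
  D(16) = 86.51 × 16^0.523 = 86.51 × 4.263 = 368.8 μm
  Mass loss = 368.8 μm × 7.85 g/cm³ = 2895 g·m⁻²

D(16) = 2.90e+03 g·m⁻²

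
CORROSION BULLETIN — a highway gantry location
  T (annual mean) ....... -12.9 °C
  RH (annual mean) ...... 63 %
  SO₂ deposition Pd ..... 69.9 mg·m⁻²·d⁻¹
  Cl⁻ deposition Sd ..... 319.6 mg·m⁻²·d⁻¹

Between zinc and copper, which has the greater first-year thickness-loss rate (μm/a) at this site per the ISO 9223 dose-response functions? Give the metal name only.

zinc

zinc: f(T) = +0.038·(T−10) [T≤10 °C] = -0.8702
  Pd branch = 0.0129·Pd^0.44·e^(0.046·RH+f) = 0.6351 μm/a
  Sd branch = 0.0175·Sd^0.57·e^(0.008·RH+0.085·T) = 0.259 μm/a
  r_corr = 0.6351 + 0.259 = 0.8941 μm/a
copper: f(T) = +0.126·(T−10) [T≤10 °C] = -2.8854
  SO₂ term: 0.0053·69.9^0.26·exp(0.059·63-2.8854) = 0.03673
  Sd branch = 0.01025·Sd^0.27·e^(0.036·RH+0.049·T) = 0.2497 μm/a
  sum: 0.03673 + 0.2497 → r_corr = 0.2864 μm/a
Ordering by μm/a: zinc (0.894) > copper (0.286)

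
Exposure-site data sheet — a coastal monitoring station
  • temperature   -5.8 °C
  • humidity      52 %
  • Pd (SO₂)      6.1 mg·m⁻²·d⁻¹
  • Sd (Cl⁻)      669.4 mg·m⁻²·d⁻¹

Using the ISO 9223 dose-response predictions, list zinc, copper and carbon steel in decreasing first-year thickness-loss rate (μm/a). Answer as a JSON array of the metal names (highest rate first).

["carbon steel", "zinc", "copper"]

zinc: f(T) = +0.038·(T−10) [T≤10 °C] = -0.6004
  Pd branch = 0.0129·Pd^0.44·e^(0.046·RH+f) = 0.1715 μm/a
  Cl⁻ term: 0.0175·669.4^0.57·exp(0.008·52+0.085·-5.8) = 0.6611
  sum: 0.1715 + 0.6611 → r_corr = 0.8325 μm/a
copper: T≤10 °C ⇒ hinge +0.126·(-5.8−10) = -1.9908
  Pd branch = 0.0053·Pd^0.26·e^(0.059·RH+f) = 0.0249 μm/a
  Cl⁻ term: 0.01025·669.4^0.27·exp(0.036·52+0.049·-5.8) = 0.2906
  sum: 0.0249 + 0.2906 → r_corr = 0.3155 μm/a
carbon steel: temperature factor f = +0.150·(-15.8) = -2.3700
  Pd branch = 1.77·Pd^0.52·e^(0.02·RH+f) = 1.199 μm/a
  Sd branch = 0.102·Sd^0.62·e^(0.033·RH+0.04·T) = 25.41 μm/a
  r_corr = 1.199 + 25.41 = 26.61 μm/a
Ordering by μm/a: carbon steel (26.6) > zinc (0.833) > copper (0.315)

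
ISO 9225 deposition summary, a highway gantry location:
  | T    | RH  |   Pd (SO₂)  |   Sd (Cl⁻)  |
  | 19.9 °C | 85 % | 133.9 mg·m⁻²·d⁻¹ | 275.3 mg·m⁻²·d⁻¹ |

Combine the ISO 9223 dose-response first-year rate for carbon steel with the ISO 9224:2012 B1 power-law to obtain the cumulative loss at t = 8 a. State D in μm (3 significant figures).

D(8) = 576 μm

carbon steel: f(T) = -0.054·(T−10) [T>10 °C] = -0.5346
  sulphur-dioxide contribution → 72.45 μm/a
  chloride contribution → 121.7 μm/a
  ⇒ r_corr(carbon steel) = 194.1 μm/a
Power-law: D(8) = r_corr · 8^0.523
  D(8) = 194.1 × 8^0.523 = 194.1 × 2.967 = 575.9 μm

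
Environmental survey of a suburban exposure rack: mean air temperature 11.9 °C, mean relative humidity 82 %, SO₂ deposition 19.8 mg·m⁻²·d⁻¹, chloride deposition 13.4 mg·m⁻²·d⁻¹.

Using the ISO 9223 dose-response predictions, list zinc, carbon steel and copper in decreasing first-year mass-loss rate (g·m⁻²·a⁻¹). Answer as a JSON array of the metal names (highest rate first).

zinc: T>10 °C ⇒ hinge -0.071·(11.9−10) = -0.1349
  SO₂ term: 0.0129·19.8^0.44·exp(0.046·82-0.1349) = 1.823
  Sd branch = 0.0175·Sd^0.57·e^(0.008·RH+0.085·T) = 0.4071 μm/a
  sum: 1.823 + 0.4071 → r_corr = 2.23 μm/a
  mass loss = 2.23 μm/a × 7.14 g/cm³ = 15.92 g·m⁻²·a⁻¹
carbon steel: T>10 °C ⇒ hinge -0.054·(11.9−10) = -0.1026
  SO₂ term: 1.77·19.8^0.52·exp(0.02·82-0.1026) = 38.9
  Cl⁻ term: 0.102·13.4^0.62·exp(0.033·82+0.04·11.9) = 12.28
  sum: 38.9 + 12.28 → r_corr = 51.18 μm/a
  mass loss = 51.18 μm/a × 7.85 g/cm³ = 401.8 g·m⁻²·a⁻¹
copper: temperature factor f = -0.080·(1.9) = -0.1520
  SO₂ term: 0.0053·19.8^0.26·exp(0.059·82-0.1520) = 1.249
  Cl⁻ term: 0.01025·13.4^0.27·exp(0.036·82+0.049·11.9) = 0.7085
  r_corr = 1.249 + 0.7085 = 1.957 μm/a
  mass loss = 1.957 μm/a × 8.96 g/cm³ = 17.54 g·m⁻²·a⁻¹
Ordering by g·m⁻²·a⁻¹: carbon steel (402) > copper (17.5) > zinc (15.9)

["carbon steel", "copper", "zinc"]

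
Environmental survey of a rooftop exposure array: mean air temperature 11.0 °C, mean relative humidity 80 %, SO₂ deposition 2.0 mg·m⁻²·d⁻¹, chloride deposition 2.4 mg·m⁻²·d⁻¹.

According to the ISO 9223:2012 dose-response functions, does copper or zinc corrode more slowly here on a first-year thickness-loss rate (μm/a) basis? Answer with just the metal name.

copper: f(T) = -0.080·(T−10) [T>10 °C] = -0.0800
  SO₂ term: 0.0053·2.0^0.26·exp(0.059·80-0.0800) = 0.6572
  Sd branch = 0.01025·Sd^0.27·e^(0.036·RH+0.049·T) = 0.3965 μm/a
  sum: 0.6572 + 0.3965 → r_corr = 1.054 μm/a
zinc: T>10 °C ⇒ hinge -0.071·(11.0−10) = -0.0710
  SO₂ term: 0.0129·2.0^0.44·exp(0.046·80-0.0710) = 0.6463
  Cl⁻ term: 0.0175·2.4^0.57·exp(0.008·80+0.085·11.0) = 0.1392
  sum: 0.6463 + 0.1392 → r_corr = 0.7855 μm/a
Ordering by μm/a: copper (1.05) > zinc (0.786)

zinc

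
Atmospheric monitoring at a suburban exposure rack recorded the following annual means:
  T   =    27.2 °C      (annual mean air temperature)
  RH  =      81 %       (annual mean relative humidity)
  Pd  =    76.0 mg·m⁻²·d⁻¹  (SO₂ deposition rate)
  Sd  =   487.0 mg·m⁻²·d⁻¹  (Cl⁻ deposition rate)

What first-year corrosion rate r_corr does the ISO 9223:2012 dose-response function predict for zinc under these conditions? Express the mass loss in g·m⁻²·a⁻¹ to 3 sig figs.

r_corr = 89.6 g·m⁻²·a⁻¹

zinc: T>10 °C ⇒ hinge -0.071·(27.2−10) = -1.2212
  sulphur-dioxide contribution → 1.062 μm/a
  chloride contribution → 11.49 μm/a
  ⇒ r_corr(zinc) = 12.55 μm/a
Convert to mass loss: 12.55 μm/a × 7.14 g/cm³ = 89.64 g·m⁻²·a⁻¹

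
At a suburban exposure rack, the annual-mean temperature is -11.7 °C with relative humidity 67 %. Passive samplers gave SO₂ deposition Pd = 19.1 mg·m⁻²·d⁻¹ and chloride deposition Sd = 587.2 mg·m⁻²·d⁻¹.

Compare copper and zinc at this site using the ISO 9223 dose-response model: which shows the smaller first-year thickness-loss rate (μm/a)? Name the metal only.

copper

copper: T≤10 °C ⇒ hinge +0.126·(-11.7−10) = -2.7342
  SO₂ term: 0.0053·19.1^0.26·exp(0.059·67-2.7342) = 0.03861
  Cl⁻ term: 0.01025·587.2^0.27·exp(0.036·67+0.049·-11.7) = 0.3604
  sum: 0.03861 + 0.3604 → r_corr = 0.399 μm/a
zinc: temperature factor f = +0.038·(-21.7) = -0.8246
  SO₂ term: 0.0129·19.1^0.44·exp(0.046·67-0.8246) = 0.4515
  Sd branch = 0.0175·Sd^0.57·e^(0.008·RH+0.085·T) = 0.4189 μm/a
  sum: 0.4515 + 0.4189 → r_corr = 0.8704 μm/a
Ordering by μm/a: zinc (0.87) > copper (0.399)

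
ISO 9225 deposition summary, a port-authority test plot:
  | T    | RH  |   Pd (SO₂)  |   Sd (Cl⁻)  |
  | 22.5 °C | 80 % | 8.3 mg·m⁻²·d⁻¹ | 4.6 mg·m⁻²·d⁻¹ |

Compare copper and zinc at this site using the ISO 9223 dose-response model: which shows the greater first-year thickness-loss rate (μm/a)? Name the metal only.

copper: T>10 °C ⇒ hinge -0.080·(22.5−10) = -1.0000
  SO₂ term: 0.0053·8.3^0.26·exp(0.059·80-1.0000) = 0.3792
  Sd branch = 0.01025·Sd^0.27·e^(0.036·RH+0.049·T) = 0.8303 μm/a
  r_corr = 0.3792 + 0.8303 = 1.209 μm/a
zinc: f(T) = -0.071·(T−10) [T>10 °C] = -0.8875
  SO₂ term: 0.0129·8.3^0.44·exp(0.046·80-0.8875) = 0.5343
  Sd branch = 0.0175·Sd^0.57·e^(0.008·RH+0.085·T) = 0.5362 μm/a
  r_corr = 0.5343 + 0.5362 = 1.07 μm/a
Ordering by μm/a: copper (1.21) > zinc (1.07)

copper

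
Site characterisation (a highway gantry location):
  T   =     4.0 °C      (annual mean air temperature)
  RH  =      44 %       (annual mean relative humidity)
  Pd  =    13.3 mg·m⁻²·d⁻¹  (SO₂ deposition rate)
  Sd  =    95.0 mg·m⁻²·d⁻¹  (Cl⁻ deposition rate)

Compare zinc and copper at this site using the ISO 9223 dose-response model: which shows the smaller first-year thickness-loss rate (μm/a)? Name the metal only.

zinc: f(T) = +0.038·(T−10) [T≤10 °C] = -0.2280
  sulphur-dioxide contribution → 0.2427 μm/a
  chloride contribution → 0.4687 μm/a
  total first-year rate 0.7114 μm/a
copper: temperature factor f = +0.126·(-6.0) = -0.7560
  sulphur-dioxide contribution → 0.0654 μm/a
  chloride contribution → 0.2079 μm/a
  total first-year rate 0.2733 μm/a
Ordering by μm/a: zinc (0.711) > copper (0.273)

copper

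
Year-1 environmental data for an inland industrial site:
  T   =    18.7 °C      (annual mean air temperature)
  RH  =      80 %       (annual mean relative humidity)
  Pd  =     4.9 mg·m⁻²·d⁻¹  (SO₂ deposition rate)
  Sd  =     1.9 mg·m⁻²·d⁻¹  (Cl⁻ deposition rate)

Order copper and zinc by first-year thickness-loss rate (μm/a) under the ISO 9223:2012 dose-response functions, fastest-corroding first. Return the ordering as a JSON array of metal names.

["copper", "zinc"]

copper: temperature factor f = -0.080·(8.7) = -0.6960
  SO₂ term: 0.0053·4.9^0.26·exp(0.059·80-0.6960) = 0.4481
  Cl⁻ term: 0.01025·1.9^0.27·exp(0.036·80+0.049·18.7) = 0.5429
  sum: 0.4481 + 0.5429 → r_corr = 0.9909 μm/a
zinc: temperature factor f = -0.071·(8.7) = -0.6177
  SO₂ term: 0.0129·4.9^0.44·exp(0.046·80-0.6177) = 0.5549
  Cl⁻ term: 0.0175·1.9^0.57·exp(0.008·80+0.085·18.7) = 0.2345
  sum: 0.5549 + 0.2345 → r_corr = 0.7894 μm/a
Ordering by μm/a: copper (0.991) > zinc (0.789)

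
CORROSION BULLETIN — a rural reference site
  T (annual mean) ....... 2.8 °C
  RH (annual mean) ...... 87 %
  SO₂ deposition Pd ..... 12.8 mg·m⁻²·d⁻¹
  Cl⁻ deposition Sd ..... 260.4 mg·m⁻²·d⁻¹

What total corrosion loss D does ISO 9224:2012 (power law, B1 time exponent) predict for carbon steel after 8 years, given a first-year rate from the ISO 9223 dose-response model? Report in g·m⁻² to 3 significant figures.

carbon steel: T≤10 °C ⇒ hinge +0.150·(2.8−10) = -1.0800
  Pd branch = 1.77·Pd^0.52·e^(0.02·RH+f) = 12.89 μm/a
  Cl⁻ term: 0.102·260.4^0.62·exp(0.033·87+0.04·2.8) = 63.36
  r_corr = 12.89 + 63.36 = 76.25 μm/a
Long-term exponent b (ISO 9224 Table 2, B1) = 0.523
  D(8) = 76.25 × 8^0.523 = 76.25 × 2.967 = 226.2 μm
  Mass loss = 226.2 μm × 7.85 g/cm³ = 1776 g·m⁻²

D(8) = 1.78e+03 g·m⁻²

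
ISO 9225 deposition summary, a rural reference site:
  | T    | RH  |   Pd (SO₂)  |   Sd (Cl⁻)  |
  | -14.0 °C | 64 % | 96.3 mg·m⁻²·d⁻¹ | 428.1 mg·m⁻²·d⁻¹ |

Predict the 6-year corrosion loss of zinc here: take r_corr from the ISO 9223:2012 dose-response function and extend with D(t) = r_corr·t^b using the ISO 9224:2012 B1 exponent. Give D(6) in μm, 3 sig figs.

zinc: T≤10 °C ⇒ hinge +0.038·(-14.0−10) = -0.9120
  Pd branch = 0.0129·Pd^0.44·e^(0.046·RH+f) = 0.7343 μm/a
  Sd branch = 0.0175·Sd^0.57·e^(0.008·RH+0.085·T) = 0.2809 μm/a
  r_corr = 0.7343 + 0.2809 = 1.015 μm/a
Power-law: D(6) = r_corr · 6^0.813
  D(6) = 1.015 × 6^0.813 = 1.015 × 4.292 = 4.357 μm

D(6) = 4.36 μm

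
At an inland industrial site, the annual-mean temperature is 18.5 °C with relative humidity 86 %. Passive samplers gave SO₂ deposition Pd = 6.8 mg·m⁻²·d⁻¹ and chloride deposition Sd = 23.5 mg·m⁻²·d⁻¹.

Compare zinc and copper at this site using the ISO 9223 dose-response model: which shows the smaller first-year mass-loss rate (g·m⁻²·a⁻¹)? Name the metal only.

zinc

zinc: T>10 °C ⇒ hinge -0.071·(18.5−10) = -0.6035
  SO₂ term: 0.0129·6.8^0.44·exp(0.046·86-0.6035) = 0.8568
  Cl⁻ term: 0.0175·23.5^0.57·exp(0.008·86+0.085·18.5) = 1.015
  sum: 0.8568 + 1.015 → r_corr = 1.871 μm/a
  mass loss = 1.871 μm/a × 7.14 g/cm³ = 13.36 g·m⁻²·a⁻¹
copper: T>10 °C ⇒ hinge -0.080·(18.5−10) = -0.6800
  SO₂ term: 0.0053·6.8^0.26·exp(0.059·86-0.6800) = 0.7063
  Sd branch = 0.01025·Sd^0.27·e^(0.036·RH+0.049·T) = 1.316 μm/a
  r_corr = 0.7063 + 1.316 = 2.022 μm/a
  mass loss = 2.022 μm/a × 8.96 g/cm³ = 18.12 g·m⁻²·a⁻¹
Ordering by g·m⁻²·a⁻¹: copper (18.1) > zinc (13.4)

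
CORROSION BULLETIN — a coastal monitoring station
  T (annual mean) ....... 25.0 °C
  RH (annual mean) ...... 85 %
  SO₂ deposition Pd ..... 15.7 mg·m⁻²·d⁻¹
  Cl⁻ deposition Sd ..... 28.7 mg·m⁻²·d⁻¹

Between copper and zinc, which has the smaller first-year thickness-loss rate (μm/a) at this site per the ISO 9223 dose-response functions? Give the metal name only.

copper: T>10 °C ⇒ hinge -0.080·(25.0−10) = -1.2000
  Pd branch = 0.0053·Pd^0.26·e^(0.059·RH+f) = 0.4921 μm/a
  Sd branch = 0.01025·Sd^0.27·e^(0.036·RH+0.049·T) = 1.842 μm/a
  sum: 0.4921 + 1.842 → r_corr = 2.334 μm/a
zinc: T>10 °C ⇒ hinge -0.071·(25.0−10) = -1.0650
  Pd branch = 0.0129·Pd^0.44·e^(0.046·RH+f) = 0.7453 μm/a
  Cl⁻ term: 0.0175·28.7^0.57·exp(0.008·85+0.085·25.0) = 1.96
  sum: 0.7453 + 1.96 → r_corr = 2.705 μm/a
Ordering by μm/a: zinc (2.71) > copper (2.33)

copper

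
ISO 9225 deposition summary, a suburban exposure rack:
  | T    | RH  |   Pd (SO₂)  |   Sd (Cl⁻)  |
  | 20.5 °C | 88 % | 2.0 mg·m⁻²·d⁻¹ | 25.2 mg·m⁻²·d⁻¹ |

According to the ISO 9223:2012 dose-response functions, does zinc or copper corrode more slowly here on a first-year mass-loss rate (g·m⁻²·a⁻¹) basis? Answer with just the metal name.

zinc: T>10 °C ⇒ hinge -0.071·(20.5−10) = -0.7455
  Pd branch = 0.0129·Pd^0.44·e^(0.046·RH+f) = 0.4757 μm/a
  Cl⁻ term: 0.0175·25.2^0.57·exp(0.008·88+0.085·20.5) = 1.272
  r_corr = 0.4757 + 1.272 = 1.747 μm/a
  mass loss = 1.747 μm/a × 7.14 g/cm³ = 12.48 g·m⁻²·a⁻¹
copper: T>10 °C ⇒ hinge -0.080·(20.5−10) = -0.8400
  SO₂ term: 0.0053·2.0^0.26·exp(0.059·88-0.8400) = 0.4927
  Cl⁻ term: 0.01025·25.2^0.27·exp(0.036·88+0.049·20.5) = 1.589
  r_corr = 0.4927 + 1.589 = 2.082 μm/a
  mass loss = 2.082 μm/a × 8.96 g/cm³ = 18.65 g·m⁻²·a⁻¹
Ordering by g·m⁻²·a⁻¹: copper (18.7) > zinc (12.5)

zinc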